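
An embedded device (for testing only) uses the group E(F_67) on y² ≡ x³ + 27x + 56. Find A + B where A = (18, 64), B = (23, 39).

(18, 64) + (23, 39). λ = (39 - 64)/(23 - 18) ≡ 42/5 mod 67. 5⁻¹ ≡ 27 (mod 67), so λ ≡ 62.
  x = λ² - 18 - 23 = 3844 - 41 ≡ 51; y = λ·(18 - 51) - 64 ≡ 34. → (51, 34)

(51, 34)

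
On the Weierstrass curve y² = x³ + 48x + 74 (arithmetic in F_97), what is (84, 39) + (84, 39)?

tangent at (84, 39): λ = (3·84² + 48)/(2·39) ≡ 70/78. 78⁻¹ ≡ 51 (mod 97), so λ ≡ 70·51 ≡ 78.
  x = λ² - 84 - 84 = 6084 - 168 ≡ 96; y = λ·(84 - 96) - 39 ≡ 92. → (96, 92)

(96, 92)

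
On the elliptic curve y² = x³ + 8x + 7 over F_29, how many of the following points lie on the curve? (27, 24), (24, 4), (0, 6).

(27, 24): 24² ≡ 25, rhs ≡ 12 → off.
(24, 4): 4² ≡ 16, rhs ≡ 16 → on.
(0, 6): 6² ≡ 7, rhs ≡ 7 → on.

2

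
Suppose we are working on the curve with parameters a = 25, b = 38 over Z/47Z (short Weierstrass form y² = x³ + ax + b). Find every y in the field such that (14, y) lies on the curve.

x³ + 25x + 38 = 3132 ≡ 30 (mod 47).
30 is a non-residue mod 47; no y exists.

none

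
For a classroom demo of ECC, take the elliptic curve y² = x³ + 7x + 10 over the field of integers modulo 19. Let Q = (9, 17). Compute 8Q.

(3, 1)

Repeated addition: build up to 8Q.
2Q: tangent at (9, 17): λ = (3·9² + 7)/(2·17) ≡ 3/15. 15⁻¹ ≡ 14 (mod 19) since 15·14 = 210 ≡ 1, so λ ≡ 3·14 ≡ 4.
  x = λ² - 9 - 9 = 16 - 18 ≡ 17; y = λ·(9 - 17) - 17 ≡ 8. → (17, 8)
3Q: (17, 8) + (9, 17). λ = (17 - 8)/(9 - 17) ≡ 9/11 mod 19. 11⁻¹ ≡ 7 (mod 19), so λ ≡ 6.
  x = λ² - 17 - 9 = 36 - 26 ≡ 10; y = λ·(17 - 10) - 8 ≡ 15. → (10, 15)
4Q: (10, 15) + (9, 17). λ = (17 - 15)/(9 - 10) ≡ 2/18 mod 19. 18⁻¹ ≡ 18 (mod 19), so λ ≡ 17.
  x = λ² - 10 - 9 = 289 - 19 ≡ 4; y = λ·(10 - 4) - 15 ≡ 11. → (4, 11)
5Q: (4, 11) + (9, 17). λ = (17 - 11)/(9 - 4) ≡ 6/5 mod 19. 5⁻¹ ≡ 4 (mod 19), so λ ≡ 5.
  x = λ² - 4 - 9 = 25 - 13 ≡ 12; y = λ·(4 - 12) - 11 ≡ 6. → (12, 6)
6Q: (12, 6) + (9, 17). λ = (17 - 6)/(9 - 12) ≡ 11/16 mod 19. 16⁻¹ ≡ 6 (mod 19), so λ ≡ 9.
  x = λ² - 12 - 9 = 81 - 21 ≡ 3; y = λ·(12 - 3) - 6 ≡ 18. → (3, 18)
7Q: (3, 18) + (9, 17). λ = (17 - 18)/(9 - 3) ≡ 18/6 mod 19. 6⁻¹ ≡ 16 (mod 19), so λ ≡ 3.
  x = λ² - 3 - 9 = 9 - 12 ≡ 16; y = λ·(3 - 16) - 18 ≡ 0. → (16, 0)
8Q: (16, 0) + (9, 17). λ = (17 - 0)/(9 - 16) ≡ 17/12 mod 19. 12⁻¹ ≡ 8 (mod 19), so λ ≡ 3.
  x = λ² - 16 - 9 = 9 - 25 ≡ 3; y = λ·(16 - 3) - 0 ≡ 1. → (3, 1)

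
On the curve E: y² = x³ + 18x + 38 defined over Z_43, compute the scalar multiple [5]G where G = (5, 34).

(39, 26)

Double-and-add on 5 = (101)₂. Start with G = (5, 34) for the leading 1-bit.
double: tangent at (5, 34): λ = (3·5² + 18)/(2·34) ≡ 7/25. 25⁻¹ ≡ 31 (mod 43) since 25·31 = 775 ≡ 1, so λ ≡ 7·31 ≡ 2.
  x = λ² - 5 - 5 = 4 - 10 ≡ 37; y = λ·(5 - 37) - 34 ≡ 31. → (37, 31)
double: tangent at (37, 31): λ = (3·37² + 18)/(2·31) ≡ 40/19. 19⁻¹ ≡ 34 (mod 43), so λ ≡ 40·34 ≡ 27.
  x = λ² - 37 - 37 = 729 - 74 ≡ 10; y = λ·(37 - 10) - 31 ≡ 10. → (10, 10)
add G: (10, 10) + (5, 34). λ = (34 - 10)/(5 - 10) ≡ 24/38 mod 43. 38⁻¹ ≡ 17 (mod 43), so λ ≡ 21.
  x = λ² - 10 - 5 = 441 - 15 ≡ 39; y = λ·(10 - 39) - 10 ≡ 26. → (39, 26)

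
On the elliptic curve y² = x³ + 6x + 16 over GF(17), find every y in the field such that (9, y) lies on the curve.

0

x³ + 6x + 16 = 799 ≡ 0 (mod 17).
Only y = 0 satisfies y² ≡ 0.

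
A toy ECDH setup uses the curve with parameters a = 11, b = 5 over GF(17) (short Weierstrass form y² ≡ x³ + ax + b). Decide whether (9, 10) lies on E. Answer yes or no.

y² = 10² ≡ 15; x³ + 11x + 5 = 833 ≡ 0 (mod 17). 15 ≠ 0.

no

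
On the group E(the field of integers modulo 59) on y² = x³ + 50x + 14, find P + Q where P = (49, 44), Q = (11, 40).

(49, 44) + (11, 40). λ = (40 - 44)/(11 - 49) ≡ 55/21 mod 59. 21⁻¹ ≡ 45 (mod 59) since 21·45 = 945 ≡ 1, so λ ≡ 56.
  x = λ² - 49 - 11 = 3136 - 60 ≡ 8; y = λ·(49 - 8) - 44 ≡ 10. → (8, 10)

(8, 10)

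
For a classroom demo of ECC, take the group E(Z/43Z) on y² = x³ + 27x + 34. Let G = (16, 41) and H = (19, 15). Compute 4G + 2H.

First 4G:
Double-and-add on 4 = (100)₂. Start with G = (16, 41) for the leading 1-bit.
double: tangent at (16, 41): λ = (3·16² + 27)/(2·41) ≡ 21/39. 39⁻¹ ≡ 32 (mod 43) since 39·32 = 1248 ≡ 1, so λ ≡ 21·32 ≡ 27.
  x = λ² - 16 - 16 = 729 - 32 ≡ 9; y = λ·(16 - 9) - 41 ≡ 19. → (9, 19)
double: tangent at (9, 19): λ = (3·9² + 27)/(2·19) ≡ 12/38. 38⁻¹ ≡ 17 (mod 43), so λ ≡ 12·17 ≡ 32.
  x = λ² - 9 - 9 = 1024 - 18 ≡ 17; y = λ·(9 - 17) - 19 ≡ 26. → (17, 26)
4G = (17, 26).
Next 2H:
Repeated addition: build up to 2H.
2H: tangent at (19, 15): λ = (3·19² + 27)/(2·15) ≡ 35/30. 30⁻¹ ≡ 33 (mod 43) since 30·33 = 990 ≡ 1, so λ ≡ 35·33 ≡ 37.
  x = λ² - 19 - 19 = 1369 - 38 ≡ 41; y = λ·(19 - 41) - 15 ≡ 31. → (41, 31)
2H = (41, 31).
Finally 4G + 2H:
(17, 26) + (41, 31). λ = (31 - 26)/(41 - 17) ≡ 5/24 mod 43. 24⁻¹ ≡ 9 (mod 43) since 24·9 = 216 ≡ 1, so λ ≡ 2.
  x = λ² - 17 - 41 = 4 - 58 ≡ 32; y = λ·(17 - 32) - 26 ≡ 30. → (32, 30)

(32, 30)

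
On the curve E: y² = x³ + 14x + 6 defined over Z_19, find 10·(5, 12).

Write P = (5, 12).
Double-and-add on 10 = (1010)₂. Start with P = (5, 12) for the leading 1-bit.
double: tangent at (5, 12): λ = (3·5² + 14)/(2·12) ≡ 13/5. 5⁻¹ ≡ 4 (mod 19) since 5·4 = 20 ≡ 1, so λ ≡ 13·4 ≡ 14.
  x = λ² - 5 - 5 = 196 - 10 ≡ 15; y = λ·(5 - 15) - 12 ≡ 0. → (15, 0)
double: (15, 0) + (15, 0): same x and y₁ ≡ -y₂, so the sum is O.
add P: O + (5, 12) = (5, 12) (identity).
double: tangent at (5, 12): λ = (3·5² + 14)/(2·12) ≡ 13/5. 5⁻¹ ≡ 4 (mod 19), so λ ≡ 13·4 ≡ 14.
  x = λ² - 5 - 5 = 196 - 10 ≡ 15; y = λ·(5 - 15) - 12 ≡ 0. → (15, 0)

(15, 0)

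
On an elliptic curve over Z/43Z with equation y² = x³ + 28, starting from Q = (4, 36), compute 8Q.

Repeated addition: build up to 8Q.
2Q: tangent at (4, 36): λ = (3·4² + 0)/(2·36) ≡ 5/29. 29⁻¹ ≡ 3 (mod 43), so λ ≡ 5·3 ≡ 15.
  x = λ² - 4 - 4 = 225 - 8 ≡ 2; y = λ·(4 - 2) - 36 ≡ 37. → (2, 37)
3Q: (2, 37) + (4, 36). λ = (36 - 37)/(4 - 2) ≡ 42/2 mod 43. 2⁻¹ ≡ 22 (mod 43), so λ ≡ 21.
  x = λ² - 2 - 4 = 441 - 6 ≡ 5; y = λ·(2 - 5) - 37 ≡ 29. → (5, 29)
4Q: (5, 29) + (4, 36). λ = (36 - 29)/(4 - 5) ≡ 7/42 mod 43. 42⁻¹ ≡ 42 (mod 43), so λ ≡ 36.
  x = λ² - 5 - 4 = 1296 - 9 ≡ 40; y = λ·(5 - 40) - 29 ≡ 1. → (40, 1)
5Q: (40, 1) + (4, 36). λ = (36 - 1)/(4 - 40) ≡ 35/7 mod 43. 7⁻¹ ≡ 37 (mod 43) since 7·37 = 259 ≡ 1, so λ ≡ 5.
  x = λ² - 40 - 4 = 25 - 44 ≡ 24; y = λ·(40 - 24) - 1 ≡ 36. → (24, 36)
6Q: (24, 36) + (4, 36). λ = (36 - 36)/(4 - 24) ≡ 0/23 mod 43. 23⁻¹ ≡ 15 (mod 43) since 23·15 = 345 ≡ 1, so λ ≡ 0.
  x = λ² - 24 - 4 = 0 - 28 ≡ 15; y = λ·(24 - 15) - 36 ≡ 7. → (15, 7)
7Q: (15, 7) + (4, 36). λ = (36 - 7)/(4 - 15) ≡ 29/32 mod 43. 32⁻¹ ≡ 39 (mod 43) since 32·39 = 1248 ≡ 1, so λ ≡ 13.
  x = λ² - 15 - 4 = 169 - 19 ≡ 21; y = λ·(15 - 21) - 7 ≡ 1. → (21, 1)
8Q: (21, 1) + (4, 36). λ = (36 - 1)/(4 - 21) ≡ 35/26 mod 43. 26⁻¹ ≡ 5 (mod 43) since 26·5 = 130 ≡ 1, so λ ≡ 3.
  x = λ² - 21 - 4 = 9 - 25 ≡ 27; y = λ·(21 - 27) - 1 ≡ 24. → (27, 24)

(27, 24)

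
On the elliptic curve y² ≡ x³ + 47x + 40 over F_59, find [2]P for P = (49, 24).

tangent at (49, 24): λ = (3·49² + 47)/(2·24) ≡ 52/48. 48⁻¹ ≡ 16 (mod 59), so λ ≡ 52·16 ≡ 6.
  x = λ² - 49 - 49 = 36 - 98 ≡ 56; y = λ·(49 - 56) - 24 ≡ 52. → (56, 52)

(56, 52)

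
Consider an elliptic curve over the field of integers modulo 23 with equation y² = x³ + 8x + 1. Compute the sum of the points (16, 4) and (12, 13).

(16, 4) + (12, 13). λ = (13 - 4)/(12 - 16) ≡ 9/19 mod 23. 19⁻¹ ≡ 17 (mod 23) since 19·17 = 323 ≡ 1, so λ ≡ 15.
  x = λ² - 16 - 12 = 225 - 28 ≡ 13; y = λ·(16 - 13) - 4 ≡ 18. → (13, 18)

(13, 18)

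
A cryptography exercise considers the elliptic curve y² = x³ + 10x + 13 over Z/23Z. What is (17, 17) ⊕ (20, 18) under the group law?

(17, 17) + (20, 18). λ = (18 - 17)/(20 - 17) ≡ 1/3 mod 23. 3⁻¹ ≡ 8 (mod 23), so λ ≡ 8.
  x = λ² - 17 - 20 = 64 - 37 ≡ 4; y = λ·(17 - 4) - 17 ≡ 18. → (4, 18)

(4, 18)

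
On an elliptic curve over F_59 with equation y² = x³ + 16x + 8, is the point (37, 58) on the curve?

no

y² = 58² ≡ 1; x³ + 16x + 8 = 51253 ≡ 41 (mod 59). 1 ≠ 41.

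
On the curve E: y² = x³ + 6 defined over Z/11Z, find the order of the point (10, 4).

2P: tangent at (10, 4): λ = (3·10² + 0)/(2·4) ≡ 3/8. 8⁻¹ ≡ 7 (mod 11) since 8·7 = 56 ≡ 1, so λ ≡ 3·7 ≡ 10.
  x = λ² - 10 - 10 = 100 - 20 ≡ 3; y = λ·(10 - 3) - 4 ≡ 0. → (3, 0)
3P: (3, 0) + (10, 4). λ = (4 - 0)/(10 - 3) ≡ 4/7 mod 11. 7⁻¹ ≡ 8 (mod 11) since 7·8 = 56 ≡ 1, so λ ≡ 10.
  x = λ² - 3 - 10 = 100 - 13 ≡ 10; y = λ·(3 - 10) - 0 ≡ 7. → (10, 7)
4P: (10, 7) + (10, 4): same x and y₁ ≡ -y₂, so the sum is 𝒪.
4P = 𝒪, so the order is 4.

4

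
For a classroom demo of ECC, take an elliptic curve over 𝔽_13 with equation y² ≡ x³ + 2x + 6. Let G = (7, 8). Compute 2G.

tangent at (7, 8): λ = (3·7² + 2)/(2·8) ≡ 6/3. 3⁻¹ ≡ 9 (mod 13), so λ ≡ 6·9 ≡ 2.
  x = λ² - 7 - 7 = 4 - 14 ≡ 3; y = λ·(7 - 3) - 8 ≡ 0. → (3, 0)

(3, 0)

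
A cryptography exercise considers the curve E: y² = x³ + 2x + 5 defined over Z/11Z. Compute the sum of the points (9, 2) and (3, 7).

(9, 2) + (3, 7). λ = (7 - 2)/(3 - 9) ≡ 5/5 mod 11. 5⁻¹ ≡ 9 (mod 11), so λ ≡ 1.
  x = λ² - 9 - 3 = 1 - 12 ≡ 0; y = λ·(9 - 0) - 2 ≡ 7. → (0, 7)

(0, 7)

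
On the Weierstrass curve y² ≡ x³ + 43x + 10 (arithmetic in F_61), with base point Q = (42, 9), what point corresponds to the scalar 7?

Double-and-add on 7 = (111)₂. Start with Q = (42, 9) for the leading 1-bit.
double: tangent at (42, 9): λ = (3·42² + 43)/(2·9) ≡ 28/18. 18⁻¹ ≡ 17 (mod 61), so λ ≡ 28·17 ≡ 49.
  x = λ² - 42 - 42 = 2401 - 84 ≡ 60; y = λ·(42 - 60) - 9 ≡ 24. → (60, 24)
add Q: (60, 24) + (42, 9). λ = (9 - 24)/(42 - 60) ≡ 46/43 mod 61. 43⁻¹ ≡ 44 (mod 61) since 43·44 = 1892 ≡ 1, so λ ≡ 11.
  x = λ² - 60 - 42 = 121 - 102 ≡ 19; y = λ·(60 - 19) - 24 ≡ 0. → (19, 0)
double: (19, 0) + (19, 0): same x and y₁ ≡ -y₂, so the sum is the point at infinity.
add Q: the point at infinity + (42, 9) = (42, 9) (identity).

(42, 9)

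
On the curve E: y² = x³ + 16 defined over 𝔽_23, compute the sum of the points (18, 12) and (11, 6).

(18, 12) + (11, 6). λ = (6 - 12)/(11 - 18) ≡ 17/16 mod 23. 16⁻¹ ≡ 13 (mod 23) since 16·13 = 208 ≡ 1, so λ ≡ 14.
  x = λ² - 18 - 11 = 196 - 29 ≡ 6; y = λ·(18 - 6) - 12 ≡ 18. → (6, 18)

(6, 18)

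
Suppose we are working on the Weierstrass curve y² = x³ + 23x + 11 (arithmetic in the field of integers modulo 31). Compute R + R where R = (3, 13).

(1, 29)

tangent at (3, 13): λ = (3·3² + 23)/(2·13) ≡ 19/26. 26⁻¹ ≡ 6 (mod 31) since 26·6 = 156 ≡ 1, so λ ≡ 19·6 ≡ 21.
  x = λ² - 3 - 3 = 441 - 6 ≡ 1; y = λ·(3 - 1) - 13 ≡ 29. → (1, 29)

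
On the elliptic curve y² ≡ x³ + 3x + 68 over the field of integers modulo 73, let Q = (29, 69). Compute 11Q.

(50, 60)

Repeated addition: build up to 11Q.
2Q: tangent at (29, 69): λ = (3·29² + 3)/(2·69) ≡ 44/65. 65⁻¹ ≡ 9 (mod 73), so λ ≡ 44·9 ≡ 31.
  x = λ² - 29 - 29 = 961 - 58 ≡ 27; y = λ·(29 - 27) - 69 ≡ 66. → (27, 66)
3Q: (27, 66) + (29, 69). λ = (69 - 66)/(29 - 27) ≡ 3/2 mod 73. 2⁻¹ ≡ 37 (mod 73) since 2·37 = 74 ≡ 1, so λ ≡ 38.
  x = λ² - 27 - 29 = 1444 - 56 ≡ 1; y = λ·(27 - 1) - 66 ≡ 46. → (1, 46)
4Q: (1, 46) + (29, 69). λ = (69 - 46)/(29 - 1) ≡ 23/28 mod 73. 28⁻¹ ≡ 60 (mod 73), so λ ≡ 66.
  x = λ² - 1 - 29 = 4356 - 30 ≡ 19; y = λ·(1 - 19) - 46 ≡ 7. → (19, 7)
5Q: (19, 7) + (29, 69). λ = (69 - 7)/(29 - 19) ≡ 62/10 mod 73. 10⁻¹ ≡ 22 (mod 73) since 10·22 = 220 ≡ 1, so λ ≡ 50.
  x = λ² - 19 - 29 = 2500 - 48 ≡ 43; y = λ·(19 - 43) - 7 ≡ 34. → (43, 34)
6Q: (43, 34) + (29, 69). λ = (69 - 34)/(29 - 43) ≡ 35/59 mod 73. 59⁻¹ ≡ 26 (mod 73), so λ ≡ 34.
  x = λ² - 43 - 29 = 1156 - 72 ≡ 62; y = λ·(43 - 62) - 34 ≡ 50. → (62, 50)
7Q: (62, 50) + (29, 69). λ = (69 - 50)/(29 - 62) ≡ 19/40 mod 73. 40⁻¹ ≡ 42 (mod 73), so λ ≡ 68.
  x = λ² - 62 - 29 = 4624 - 91 ≡ 7; y = λ·(62 - 7) - 50 ≡ 40. → (7, 40)
8Q: (7, 40) + (29, 69). λ = (69 - 40)/(29 - 7) ≡ 29/22 mod 73. 22⁻¹ ≡ 10 (mod 73), so λ ≡ 71.
  x = λ² - 7 - 29 = 5041 - 36 ≡ 41; y = λ·(7 - 41) - 40 ≡ 28. → (41, 28)
9Q: (41, 28) + (29, 69). λ = (69 - 28)/(29 - 41) ≡ 41/61 mod 73. 61⁻¹ ≡ 6 (mod 73), so λ ≡ 27.
  x = λ² - 41 - 29 = 729 - 70 ≡ 2; y = λ·(41 - 2) - 28 ≡ 3. → (2, 3)
10Q: (2, 3) + (29, 69). λ = (69 - 3)/(29 - 2) ≡ 66/27 mod 73. 27⁻¹ ≡ 46 (mod 73), so λ ≡ 43.
  x = λ² - 2 - 29 = 1849 - 31 ≡ 66; y = λ·(2 - 66) - 3 ≡ 19. → (66, 19)
11Q: (66, 19) + (29, 69). λ = (69 - 19)/(29 - 66) ≡ 50/36 mod 73. 36⁻¹ ≡ 71 (mod 73) since 36·71 = 2556 ≡ 1, so λ ≡ 46.
  x = λ² - 66 - 29 = 2116 - 95 ≡ 50; y = λ·(66 - 50) - 19 ≡ 60. → (50, 60)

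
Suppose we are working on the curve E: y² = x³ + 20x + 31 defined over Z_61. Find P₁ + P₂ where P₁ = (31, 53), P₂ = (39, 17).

(57, 3)

(31, 53) + (39, 17). λ = (17 - 53)/(39 - 31) ≡ 25/8 mod 61. 8⁻¹ ≡ 23 (mod 61), so λ ≡ 26.
  x = λ² - 31 - 39 = 676 - 70 ≡ 57; y = λ·(31 - 57) - 53 ≡ 3. → (57, 3)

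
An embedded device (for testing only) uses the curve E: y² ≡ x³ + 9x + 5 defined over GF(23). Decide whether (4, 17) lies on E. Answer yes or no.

y² = 17² ≡ 13; x³ + 9x + 5 = 105 ≡ 13 (mod 23). 13 = 13.

yes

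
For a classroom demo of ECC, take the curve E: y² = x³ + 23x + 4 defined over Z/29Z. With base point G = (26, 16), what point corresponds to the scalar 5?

(26, 13)

Double-and-add on 5 = (101)₂. Start with G = (26, 16) for the leading 1-bit.
double: tangent at (26, 16): λ = (3·26² + 23)/(2·16) ≡ 21/3. 3⁻¹ ≡ 10 (mod 29) since 3·10 = 30 ≡ 1, so λ ≡ 21·10 ≡ 7.
  x = λ² - 26 - 26 = 49 - 52 ≡ 26; y = λ·(26 - 26) - 16 ≡ 13. → (26, 13)
double: tangent at (26, 13): λ = (3·26² + 23)/(2·13) ≡ 21/26. 26⁻¹ ≡ 19 (mod 29), so λ ≡ 21·19 ≡ 22.
  x = λ² - 26 - 26 = 484 - 52 ≡ 26; y = λ·(26 - 26) - 13 ≡ 16. → (26, 16)
add G: tangent at (26, 16): λ = (3·26² + 23)/(2·16) ≡ 21/3. 3⁻¹ ≡ 10 (mod 29), so λ ≡ 21·10 ≡ 7.
  x = λ² - 26 - 26 = 49 - 52 ≡ 26; y = λ·(26 - 26) - 16 ≡ 13. → (26, 13)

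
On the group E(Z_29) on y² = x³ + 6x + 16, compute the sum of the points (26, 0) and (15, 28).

(23, 24)

(26, 0) + (15, 28). λ = (28 - 0)/(15 - 26) ≡ 28/18 mod 29. 18⁻¹ ≡ 21 (mod 29), so λ ≡ 8.
  x = λ² - 26 - 15 = 64 - 41 ≡ 23; y = λ·(26 - 23) - 0 ≡ 24. → (23, 24)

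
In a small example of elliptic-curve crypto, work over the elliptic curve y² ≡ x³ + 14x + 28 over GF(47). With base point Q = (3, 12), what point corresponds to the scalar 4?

Double-and-add on 4 = (100)₂. Start with Q = (3, 12) for the leading 1-bit.
double: tangent at (3, 12): λ = (3·3² + 14)/(2·12) ≡ 41/24. 24⁻¹ ≡ 2 (mod 47), so λ ≡ 41·2 ≡ 35.
  x = λ² - 3 - 3 = 1225 - 6 ≡ 44; y = λ·(3 - 44) - 12 ≡ 10. → (44, 10)
double: tangent at (44, 10): λ = (3·44² + 14)/(2·10) ≡ 41/20. 20⁻¹ ≡ 40 (mod 47) since 20·40 = 800 ≡ 1, so λ ≡ 41·40 ≡ 42.
  x = λ² - 44 - 44 = 1764 - 88 ≡ 31; y = λ·(44 - 31) - 10 ≡ 19. → (31, 19)

(31, 19)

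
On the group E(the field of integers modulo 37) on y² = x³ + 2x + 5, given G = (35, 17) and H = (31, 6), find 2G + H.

(10, 10)

First 2G:
Repeated addition: build up to 2G.
2G: tangent at (35, 17): λ = (3·35² + 2)/(2·17) ≡ 14/34. 34⁻¹ ≡ 12 (mod 37) since 34·12 = 408 ≡ 1, so λ ≡ 14·12 ≡ 20.
  x = λ² - 35 - 35 = 400 - 70 ≡ 34; y = λ·(35 - 34) - 17 ≡ 3. → (34, 3)
2G = (34, 3).
Finally 2G + H:
(34, 3) + (31, 6). λ = (6 - 3)/(31 - 34) ≡ 3/34 mod 37. 34⁻¹ ≡ 12 (mod 37), so λ ≡ 36.
  x = λ² - 34 - 31 = 1296 - 65 ≡ 10; y = λ·(34 - 10) - 3 ≡ 10. → (10, 10)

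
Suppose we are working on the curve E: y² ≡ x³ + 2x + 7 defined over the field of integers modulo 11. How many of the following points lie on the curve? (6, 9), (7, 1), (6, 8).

(6, 9): 9² ≡ 4, rhs ≡ 4 → on.
(7, 1): 1² ≡ 1, rhs ≡ 1 → on.
(6, 8): 8² ≡ 9, rhs ≡ 4 → off.

2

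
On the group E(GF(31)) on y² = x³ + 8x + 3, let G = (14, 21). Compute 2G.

(28, 18)

tangent at (14, 21): λ = (3·14² + 8)/(2·21) ≡ 7/11. 11⁻¹ ≡ 17 (mod 31), so λ ≡ 7·17 ≡ 26.
  x = λ² - 14 - 14 = 676 - 28 ≡ 28; y = λ·(14 - 28) - 21 ≡ 18. → (28, 18)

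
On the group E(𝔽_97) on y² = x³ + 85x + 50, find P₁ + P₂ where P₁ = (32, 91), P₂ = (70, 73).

(32, 91) + (70, 73). λ = (73 - 91)/(70 - 32) ≡ 79/38 mod 97. 38⁻¹ ≡ 23 (mod 97) since 38·23 = 874 ≡ 1, so λ ≡ 71.
  x = λ² - 32 - 70 = 5041 - 102 ≡ 89; y = λ·(32 - 89) - 91 ≡ 33. → (89, 33)

(89, 33)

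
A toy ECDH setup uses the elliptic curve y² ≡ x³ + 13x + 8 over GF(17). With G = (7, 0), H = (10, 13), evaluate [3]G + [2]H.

(0, 5)

First 3G:
Repeated addition: build up to 3G.
2G: (7, 0) + (7, 0): same x and y₁ ≡ -y₂, so the sum is 𝒪.
3G: 𝒪 + (7, 0) = (7, 0) (identity).
3G = (7, 0).
Next 2H:
Repeated addition: build up to 2H.
2H: tangent at (10, 13): λ = (3·10² + 13)/(2·13) ≡ 7/9. 9⁻¹ ≡ 2 (mod 17), so λ ≡ 7·2 ≡ 14.
  x = λ² - 10 - 10 = 196 - 20 ≡ 6; y = λ·(10 - 6) - 13 ≡ 9. → (6, 9)
2H = (6, 9).
Finally 3G + 2H:
(7, 0) + (6, 9). λ = (9 - 0)/(6 - 7) ≡ 9/16 mod 17. 16⁻¹ ≡ 16 (mod 17), so λ ≡ 8.
  x = λ² - 7 - 6 = 64 - 13 ≡ 0; y = λ·(7 - 0) - 0 ≡ 5. → (0, 5)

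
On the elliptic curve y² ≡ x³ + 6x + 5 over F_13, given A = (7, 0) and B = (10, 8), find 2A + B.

First 2A:
Repeated addition: build up to 2A.
2A: (7, 0) + (7, 0): same x and y₁ ≡ -y₂, so the sum is O.
2A = O.
Finally 2A + B:
O + (10, 8) = (10, 8) (identity).

(10, 8)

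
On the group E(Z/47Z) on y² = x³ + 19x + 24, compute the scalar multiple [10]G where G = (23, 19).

(6, 42)

Double-and-add on 10 = (1010)₂. Start with G = (23, 19) for the leading 1-bit.
double: tangent at (23, 19): λ = (3·23² + 19)/(2·19) ≡ 8/38. 38⁻¹ ≡ 26 (mod 47), so λ ≡ 8·26 ≡ 20.
  x = λ² - 23 - 23 = 400 - 46 ≡ 25; y = λ·(23 - 25) - 19 ≡ 35. → (25, 35)
double: tangent at (25, 35): λ = (3·25² + 19)/(2·35) ≡ 14/23. 23⁻¹ ≡ 45 (mod 47), so λ ≡ 14·45 ≡ 19.
  x = λ² - 25 - 25 = 361 - 50 ≡ 29; y = λ·(25 - 29) - 35 ≡ 30. → (29, 30)
add G: (29, 30) + (23, 19). λ = (19 - 30)/(23 - 29) ≡ 36/41 mod 47. 41⁻¹ ≡ 39 (mod 47), so λ ≡ 41.
  x = λ² - 29 - 23 = 1681 - 52 ≡ 31; y = λ·(29 - 31) - 30 ≡ 29. → (31, 29)
double: tangent at (31, 29): λ = (3·31² + 19)/(2·29) ≡ 35/11. 11⁻¹ ≡ 30 (mod 47) since 11·30 = 330 ≡ 1, so λ ≡ 35·30 ≡ 16.
  x = λ² - 31 - 31 = 256 - 62 ≡ 6; y = λ·(31 - 6) - 29 ≡ 42. → (6, 42)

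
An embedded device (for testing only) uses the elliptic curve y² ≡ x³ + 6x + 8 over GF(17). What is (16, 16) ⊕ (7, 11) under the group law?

(9, 3)

(16, 16) + (7, 11). λ = (11 - 16)/(7 - 16) ≡ 12/8 mod 17. 8⁻¹ ≡ 15 (mod 17), so λ ≡ 10.
  x = λ² - 16 - 7 = 100 - 23 ≡ 9; y = λ·(16 - 9) - 16 ≡ 3. → (9, 3)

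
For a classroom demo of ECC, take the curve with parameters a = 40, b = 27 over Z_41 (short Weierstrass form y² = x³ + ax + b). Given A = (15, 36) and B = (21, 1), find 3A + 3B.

First 3A:
Repeated addition: build up to 3A.
2A: tangent at (15, 36): λ = (3·15² + 40)/(2·36) ≡ 18/31. 31⁻¹ ≡ 4 (mod 41) since 31·4 = 124 ≡ 1, so λ ≡ 18·4 ≡ 31.
  x = λ² - 15 - 15 = 961 - 30 ≡ 29; y = λ·(15 - 29) - 36 ≡ 22. → (29, 22)
3A: (29, 22) + (15, 36). λ = (36 - 22)/(15 - 29) ≡ 14/27 mod 41. 27⁻¹ ≡ 38 (mod 41), so λ ≡ 40.
  x = λ² - 29 - 15 = 1600 - 44 ≡ 39; y = λ·(29 - 39) - 22 ≡ 29. → (39, 29)
3A = (39, 29).
Next 3B:
Repeated addition: build up to 3B.
2B: tangent at (21, 1): λ = (3·21² + 40)/(2·1) ≡ 10/2. 2⁻¹ ≡ 21 (mod 41), so λ ≡ 10·21 ≡ 5.
  x = λ² - 21 - 21 = 25 - 42 ≡ 24; y = λ·(21 - 24) - 1 ≡ 25. → (24, 25)
3B: (24, 25) + (21, 1). λ = (1 - 25)/(21 - 24) ≡ 17/38 mod 41. 38⁻¹ ≡ 27 (mod 41) since 38·27 = 1026 ≡ 1, so λ ≡ 8.
  x = λ² - 24 - 21 = 64 - 45 ≡ 19; y = λ·(24 - 19) - 25 ≡ 15. → (19, 15)
3B = (19, 15).
Finally 3A + 3B:
(39, 29) + (19, 15). λ = (15 - 29)/(19 - 39) ≡ 27/21 mod 41. 21⁻¹ ≡ 2 (mod 41), so λ ≡ 13.
  x = λ² - 39 - 19 = 169 - 58 ≡ 29; y = λ·(39 - 29) - 29 ≡ 19. → (29, 19)

(29, 19)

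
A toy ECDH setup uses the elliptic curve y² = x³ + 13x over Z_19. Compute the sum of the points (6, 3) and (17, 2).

(6, 3) + (17, 2). λ = (2 - 3)/(17 - 6) ≡ 18/11 mod 19. 11⁻¹ ≡ 7 (mod 19), so λ ≡ 12.
  x = λ² - 6 - 17 = 144 - 23 ≡ 7; y = λ·(6 - 7) - 3 ≡ 4. → (7, 4)

(7, 4)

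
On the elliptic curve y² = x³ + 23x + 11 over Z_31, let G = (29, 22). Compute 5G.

Repeated addition: build up to 5G.
2G: tangent at (29, 22): λ = (3·29² + 23)/(2·22) ≡ 4/13. 13⁻¹ ≡ 12 (mod 31), so λ ≡ 4·12 ≡ 17.
  x = λ² - 29 - 29 = 289 - 58 ≡ 14; y = λ·(29 - 14) - 22 ≡ 16. → (14, 16)
3G: (14, 16) + (29, 22). λ = (22 - 16)/(29 - 14) ≡ 6/15 mod 31. 15⁻¹ ≡ 29 (mod 31), so λ ≡ 19.
  x = λ² - 14 - 29 = 361 - 43 ≡ 8; y = λ·(14 - 8) - 16 ≡ 5. → (8, 5)
4G: (8, 5) + (29, 22). λ = (22 - 5)/(29 - 8) ≡ 17/21 mod 31. 21⁻¹ ≡ 3 (mod 31) since 21·3 = 63 ≡ 1, so λ ≡ 20.
  x = λ² - 8 - 29 = 400 - 37 ≡ 22; y = λ·(8 - 22) - 5 ≡ 25. → (22, 25)
5G: (22, 25) + (29, 22). λ = (22 - 25)/(29 - 22) ≡ 28/7 mod 31. 7⁻¹ ≡ 9 (mod 31), so λ ≡ 4.
  x = λ² - 22 - 29 = 16 - 51 ≡ 27; y = λ·(22 - 27) - 25 ≡ 17. → (27, 17)

(27, 17)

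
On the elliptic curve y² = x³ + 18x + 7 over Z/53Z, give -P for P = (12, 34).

(12, 19)

-(12, 34) = (12, -34 mod 53) = (12, 19).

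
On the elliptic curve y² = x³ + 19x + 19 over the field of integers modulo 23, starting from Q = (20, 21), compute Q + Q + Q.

Repeated addition: build up to 3Q.
2Q: tangent at (20, 21): λ = (3·20² + 19)/(2·21) ≡ 0/19. 19⁻¹ ≡ 17 (mod 23) since 19·17 = 323 ≡ 1, so λ ≡ 0·17 ≡ 0.
  x = λ² - 20 - 20 = 0 - 40 ≡ 6; y = λ·(20 - 6) - 21 ≡ 2. → (6, 2)
3Q: (6, 2) + (20, 21). λ = (21 - 2)/(20 - 6) ≡ 19/14 mod 23. 14⁻¹ ≡ 5 (mod 23), so λ ≡ 3.
  x = λ² - 6 - 20 = 9 - 26 ≡ 6; y = λ·(6 - 6) - 2 ≡ 21. → (6, 21)

(6, 21)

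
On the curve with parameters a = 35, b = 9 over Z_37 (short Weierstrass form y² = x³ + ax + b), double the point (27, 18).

tangent at (27, 18): λ = (3·27² + 35)/(2·18) ≡ 2/36. 36⁻¹ ≡ 36 (mod 37) since 36·36 = 1296 ≡ 1, so λ ≡ 2·36 ≡ 35.
  x = λ² - 27 - 27 = 1225 - 54 ≡ 24; y = λ·(27 - 24) - 18 ≡ 13. → (24, 13)

(24, 13)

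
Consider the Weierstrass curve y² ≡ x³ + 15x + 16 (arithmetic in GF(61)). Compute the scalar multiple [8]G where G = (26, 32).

Repeated addition: build up to 8G.
2G: tangent at (26, 32): λ = (3·26² + 15)/(2·32) ≡ 30/3. 3⁻¹ ≡ 41 (mod 61) since 3·41 = 123 ≡ 1, so λ ≡ 30·41 ≡ 10.
  x = λ² - 26 - 26 = 100 - 52 ≡ 48; y = λ·(26 - 48) - 32 ≡ 53. → (48, 53)
3G: (48, 53) + (26, 32). λ = (32 - 53)/(26 - 48) ≡ 40/39 mod 61. 39⁻¹ ≡ 36 (mod 61) since 39·36 = 1404 ≡ 1, so λ ≡ 37.
  x = λ² - 48 - 26 = 1369 - 74 ≡ 14; y = λ·(48 - 14) - 53 ≡ 46. → (14, 46)
4G: (14, 46) + (26, 32). λ = (32 - 46)/(26 - 14) ≡ 47/12 mod 61. 12⁻¹ ≡ 56 (mod 61) since 12·56 = 672 ≡ 1, so λ ≡ 9.
  x = λ² - 14 - 26 = 81 - 40 ≡ 41; y = λ·(14 - 41) - 46 ≡ 16. → (41, 16)
5G: (41, 16) + (26, 32). λ = (32 - 16)/(26 - 41) ≡ 16/46 mod 61. 46⁻¹ ≡ 4 (mod 61) since 46·4 = 184 ≡ 1, so λ ≡ 3.
  x = λ² - 41 - 26 = 9 - 67 ≡ 3; y = λ·(41 - 3) - 16 ≡ 37. → (3, 37)
6G: (3, 37) + (26, 32). λ = (32 - 37)/(26 - 3) ≡ 56/23 mod 61. 23⁻¹ ≡ 8 (mod 61) since 23·8 = 184 ≡ 1, so λ ≡ 21.
  x = λ² - 3 - 26 = 441 - 29 ≡ 46; y = λ·(3 - 46) - 37 ≡ 36. → (46, 36)
7G: (46, 36) + (26, 32). λ = (32 - 36)/(26 - 46) ≡ 57/41 mod 61. 41⁻¹ ≡ 3 (mod 61) since 41·3 = 123 ≡ 1, so λ ≡ 49.
  x = λ² - 46 - 26 = 2401 - 72 ≡ 11; y = λ·(46 - 11) - 36 ≡ 32. → (11, 32)
8G: (11, 32) + (26, 32). λ = (32 - 32)/(26 - 11) ≡ 0/15 mod 61. 15⁻¹ ≡ 57 (mod 61) since 15·57 = 855 ≡ 1, so λ ≡ 0.
  x = λ² - 11 - 26 = 0 - 37 ≡ 24; y = λ·(11 - 24) - 32 ≡ 29. → (24, 29)

(24, 29)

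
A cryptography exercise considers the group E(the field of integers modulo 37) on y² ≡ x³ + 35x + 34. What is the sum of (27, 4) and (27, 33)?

O

The two points share x = 27 and their y-coordinates satisfy 4 + 33 ≡ 0 (mod 37), so they are inverses. Their sum is O.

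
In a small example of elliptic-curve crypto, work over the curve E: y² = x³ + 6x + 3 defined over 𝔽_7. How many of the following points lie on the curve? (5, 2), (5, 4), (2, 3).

2

(5, 2): 2² ≡ 4, rhs ≡ 4 → on.
(5, 4): 4² ≡ 2, rhs ≡ 4 → off.
(2, 3): 3² ≡ 2, rhs ≡ 2 → on.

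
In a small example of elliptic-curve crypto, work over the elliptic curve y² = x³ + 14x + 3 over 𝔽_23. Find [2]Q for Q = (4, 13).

(0, 16)

tangent at (4, 13): λ = (3·4² + 14)/(2·13) ≡ 16/3. 3⁻¹ ≡ 8 (mod 23) since 3·8 = 24 ≡ 1, so λ ≡ 16·8 ≡ 13.
  x = λ² - 4 - 4 = 169 - 8 ≡ 0; y = λ·(4 - 0) - 13 ≡ 16. → (0, 16)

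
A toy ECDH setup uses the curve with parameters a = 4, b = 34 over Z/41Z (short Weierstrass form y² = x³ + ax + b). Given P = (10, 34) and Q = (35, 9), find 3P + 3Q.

First 3P:
Repeated addition: build up to 3P.
2P: tangent at (10, 34): λ = (3·10² + 4)/(2·34) ≡ 17/27. 27⁻¹ ≡ 38 (mod 41) since 27·38 = 1026 ≡ 1, so λ ≡ 17·38 ≡ 31.
  x = λ² - 10 - 10 = 961 - 20 ≡ 39; y = λ·(10 - 39) - 34 ≡ 10. → (39, 10)
3P: (39, 10) + (10, 34). λ = (34 - 10)/(10 - 39) ≡ 24/12 mod 41. 12⁻¹ ≡ 24 (mod 41), so λ ≡ 2.
  x = λ² - 39 - 10 = 4 - 49 ≡ 37; y = λ·(39 - 37) - 10 ≡ 35. → (37, 35)
3P = (37, 35).
Next 3Q:
Repeated addition: build up to 3Q.
2Q: tangent at (35, 9): λ = (3·35² + 4)/(2·9) ≡ 30/18. 18⁻¹ ≡ 16 (mod 41), so λ ≡ 30·16 ≡ 29.
  x = λ² - 35 - 35 = 841 - 70 ≡ 33; y = λ·(35 - 33) - 9 ≡ 8. → (33, 8)
3Q: (33, 8) + (35, 9). λ = (9 - 8)/(35 - 33) ≡ 1/2 mod 41. 2⁻¹ ≡ 21 (mod 41), so λ ≡ 21.
  x = λ² - 33 - 35 = 441 - 68 ≡ 4; y = λ·(33 - 4) - 8 ≡ 27. → (4, 27)
3Q = (4, 27).
Finally 3P + 3Q:
(37, 35) + (4, 27). λ = (27 - 35)/(4 - 37) ≡ 33/8 mod 41. 8⁻¹ ≡ 36 (mod 41), so λ ≡ 40.
  x = λ² - 37 - 4 = 1600 - 41 ≡ 1; y = λ·(37 - 1) - 35 ≡ 11. → (1, 11)

(1, 11)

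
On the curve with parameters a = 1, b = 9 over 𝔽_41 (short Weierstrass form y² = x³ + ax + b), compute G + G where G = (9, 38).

tangent at (9, 38): λ = (3·9² + 1)/(2·38) ≡ 39/35. 35⁻¹ ≡ 34 (mod 41) since 35·34 = 1190 ≡ 1, so λ ≡ 39·34 ≡ 14.
  x = λ² - 9 - 9 = 196 - 18 ≡ 14; y = λ·(9 - 14) - 38 ≡ 15. → (14, 15)

(14, 15)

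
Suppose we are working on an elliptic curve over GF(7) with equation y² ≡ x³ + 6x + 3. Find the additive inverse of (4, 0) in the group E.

-(4, 0) = (4, -0 mod 7) = (4, 0).

(4, 0)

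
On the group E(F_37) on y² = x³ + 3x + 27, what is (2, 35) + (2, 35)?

tangent at (2, 35): λ = (3·2² + 3)/(2·35) ≡ 15/33. 33⁻¹ ≡ 9 (mod 37) since 33·9 = 297 ≡ 1, so λ ≡ 15·9 ≡ 24.
  x = λ² - 2 - 2 = 576 - 4 ≡ 17; y = λ·(2 - 17) - 35 ≡ 12. → (17, 12)

(17, 12)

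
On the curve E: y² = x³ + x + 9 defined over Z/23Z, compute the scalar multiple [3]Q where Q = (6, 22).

(0, 20)

Repeated addition: build up to 3Q.
2Q: tangent at (6, 22): λ = (3·6² + 1)/(2·22) ≡ 17/21. 21⁻¹ ≡ 11 (mod 23) since 21·11 = 231 ≡ 1, so λ ≡ 17·11 ≡ 3.
  x = λ² - 6 - 6 = 9 - 12 ≡ 20; y = λ·(6 - 20) - 22 ≡ 5. → (20, 5)
3Q: (20, 5) + (6, 22). λ = (22 - 5)/(6 - 20) ≡ 17/9 mod 23. 9⁻¹ ≡ 18 (mod 23) since 9·18 = 162 ≡ 1, so λ ≡ 7.
  x = λ² - 20 - 6 = 49 - 26 ≡ 0; y = λ·(20 - 0) - 5 ≡ 20. → (0, 20)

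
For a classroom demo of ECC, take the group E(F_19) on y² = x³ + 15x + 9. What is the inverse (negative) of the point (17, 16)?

-(17, 16) = (17, -16 mod 19) = (17, 3).

(17, 3)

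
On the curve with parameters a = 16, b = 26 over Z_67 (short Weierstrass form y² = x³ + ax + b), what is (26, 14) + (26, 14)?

(51, 37)

tangent at (26, 14): λ = (3·26² + 16)/(2·14) ≡ 34/28. 28⁻¹ ≡ 12 (mod 67), so λ ≡ 34·12 ≡ 6.
  x = λ² - 26 - 26 = 36 - 52 ≡ 51; y = λ·(26 - 51) - 14 ≡ 37. → (51, 37)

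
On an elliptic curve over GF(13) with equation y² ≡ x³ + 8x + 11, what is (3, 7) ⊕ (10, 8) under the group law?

(4, 4)

(3, 7) + (10, 8). λ = (8 - 7)/(10 - 3) ≡ 1/7 mod 13. 7⁻¹ ≡ 2 (mod 13), so λ ≡ 2.
  x = λ² - 3 - 10 = 4 - 13 ≡ 4; y = λ·(3 - 4) - 7 ≡ 4. → (4, 4)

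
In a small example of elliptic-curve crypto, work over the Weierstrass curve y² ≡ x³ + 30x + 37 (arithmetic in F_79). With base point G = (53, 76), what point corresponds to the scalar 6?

Double-and-add on 6 = (110)₂. Start with G = (53, 76) for the leading 1-bit.
double: tangent at (53, 76): λ = (3·53² + 30)/(2·76) ≡ 4/73. 73⁻¹ ≡ 13 (mod 79) since 73·13 = 949 ≡ 1, so λ ≡ 4·13 ≡ 52.
  x = λ² - 53 - 53 = 2704 - 106 ≡ 70; y = λ·(53 - 70) - 76 ≡ 67. → (70, 67)
add G: (70, 67) + (53, 76). λ = (76 - 67)/(53 - 70) ≡ 9/62 mod 79. 62⁻¹ ≡ 65 (mod 79), so λ ≡ 32.
  x = λ² - 70 - 53 = 1024 - 123 ≡ 32; y = λ·(70 - 32) - 67 ≡ 43. → (32, 43)
double: tangent at (32, 43): λ = (3·32² + 30)/(2·43) ≡ 21/7. 7⁻¹ ≡ 34 (mod 79) since 7·34 = 238 ≡ 1, so λ ≡ 21·34 ≡ 3.
  x = λ² - 32 - 32 = 9 - 64 ≡ 24; y = λ·(32 - 24) - 43 ≡ 60. → (24, 60)

(24, 60)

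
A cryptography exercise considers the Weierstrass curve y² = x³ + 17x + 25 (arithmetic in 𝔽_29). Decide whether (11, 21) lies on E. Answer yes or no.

yes

y² = 21² ≡ 6; x³ + 17x + 25 = 1543 ≡ 6 (mod 29). 6 = 6.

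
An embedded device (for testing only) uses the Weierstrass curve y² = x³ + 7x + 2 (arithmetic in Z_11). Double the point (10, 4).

tangent at (10, 4): λ = (3·10² + 7)/(2·4) ≡ 10/8. 8⁻¹ ≡ 7 (mod 11), so λ ≡ 10·7 ≡ 4.
  x = λ² - 10 - 10 = 16 - 20 ≡ 7; y = λ·(10 - 7) - 4 ≡ 8. → (7, 8)

(7, 8)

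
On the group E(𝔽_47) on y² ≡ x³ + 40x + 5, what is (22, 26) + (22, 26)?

tangent at (22, 26): λ = (3·22² + 40)/(2·26) ≡ 35/5. 5⁻¹ ≡ 19 (mod 47) since 5·19 = 95 ≡ 1, so λ ≡ 35·19 ≡ 7.
  x = λ² - 22 - 22 = 49 - 44 ≡ 5; y = λ·(22 - 5) - 26 ≡ 46. → (5, 46)

(5, 46)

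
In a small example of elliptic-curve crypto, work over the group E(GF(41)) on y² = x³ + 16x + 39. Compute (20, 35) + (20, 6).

O

The two points share x = 20 and their y-coordinates satisfy 35 + 6 ≡ 0 (mod 41), so they are inverses. Their sum is O.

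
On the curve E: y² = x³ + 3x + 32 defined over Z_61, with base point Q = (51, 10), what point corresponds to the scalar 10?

Double-and-add on 10 = (1010)₂. Start with Q = (51, 10) for the leading 1-bit.
double: tangent at (51, 10): λ = (3·51² + 3)/(2·10) ≡ 59/20. 20⁻¹ ≡ 58 (mod 61), so λ ≡ 59·58 ≡ 6.
  x = λ² - 51 - 51 = 36 - 102 ≡ 56; y = λ·(51 - 56) - 10 ≡ 21. → (56, 21)
double: tangent at (56, 21): λ = (3·56² + 3)/(2·21) ≡ 17/42. 42⁻¹ ≡ 16 (mod 61) since 42·16 = 672 ≡ 1, so λ ≡ 17·16 ≡ 28.
  x = λ² - 56 - 56 = 784 - 112 ≡ 1; y = λ·(56 - 1) - 21 ≡ 55. → (1, 55)
add Q: (1, 55) + (51, 10). λ = (10 - 55)/(51 - 1) ≡ 16/50 mod 61. 50⁻¹ ≡ 11 (mod 61) since 50·11 = 550 ≡ 1, so λ ≡ 54.
  x = λ² - 1 - 51 = 2916 - 52 ≡ 58; y = λ·(1 - 58) - 55 ≡ 39. → (58, 39)
double: tangent at (58, 39): λ = (3·58² + 3)/(2·39) ≡ 30/17. 17⁻¹ ≡ 18 (mod 61) since 17·18 = 306 ≡ 1, so λ ≡ 30·18 ≡ 52.
  x = λ² - 58 - 58 = 2704 - 116 ≡ 26; y = λ·(58 - 26) - 39 ≡ 39. → (26, 39)

(26, 39)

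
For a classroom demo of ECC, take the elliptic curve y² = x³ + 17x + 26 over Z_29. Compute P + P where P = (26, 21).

(19, 25)

tangent at (26, 21): λ = (3·26² + 17)/(2·21) ≡ 15/13. 13⁻¹ ≡ 9 (mod 29), so λ ≡ 15·9 ≡ 19.
  x = λ² - 26 - 26 = 361 - 52 ≡ 19; y = λ·(26 - 19) - 21 ≡ 25. → (19, 25)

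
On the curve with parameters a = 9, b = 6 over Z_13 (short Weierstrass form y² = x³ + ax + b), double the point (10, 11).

(9, 6)

tangent at (10, 11): λ = (3·10² + 9)/(2·11) ≡ 10/9. 9⁻¹ ≡ 3 (mod 13), so λ ≡ 10·3 ≡ 4.
  x = λ² - 10 - 10 = 16 - 20 ≡ 9; y = λ·(10 - 9) - 11 ≡ 6. → (9, 6)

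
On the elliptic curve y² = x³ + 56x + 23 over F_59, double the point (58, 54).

(2, 5)

tangent at (58, 54): λ = (3·58² + 56)/(2·54) ≡ 0/49. 49⁻¹ ≡ 53 (mod 59), so λ ≡ 0·53 ≡ 0.
  x = λ² - 58 - 58 = 0 - 116 ≡ 2; y = λ·(58 - 2) - 54 ≡ 5. → (2, 5)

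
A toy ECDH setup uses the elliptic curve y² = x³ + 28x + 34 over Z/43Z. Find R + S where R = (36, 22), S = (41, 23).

(36, 22) + (41, 23). λ = (23 - 22)/(41 - 36) ≡ 1/5 mod 43. 5⁻¹ ≡ 26 (mod 43), so λ ≡ 26.
  x = λ² - 36 - 41 = 676 - 77 ≡ 40; y = λ·(36 - 40) - 22 ≡ 3. → (40, 3)

(40, 3)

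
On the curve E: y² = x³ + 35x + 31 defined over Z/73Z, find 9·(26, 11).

Write G = (26, 11).
Double-and-add on 9 = (1001)₂. Start with G = (26, 11) for the leading 1-bit.
double: tangent at (26, 11): λ = (3·26² + 35)/(2·11) ≡ 19/22. 22⁻¹ ≡ 10 (mod 73), so λ ≡ 19·10 ≡ 44.
  x = λ² - 26 - 26 = 1936 - 52 ≡ 59; y = λ·(26 - 59) - 11 ≡ 70. → (59, 70)
double: tangent at (59, 70): λ = (3·59² + 35)/(2·70) ≡ 39/67. 67⁻¹ ≡ 12 (mod 73), so λ ≡ 39·12 ≡ 30.
  x = λ² - 59 - 59 = 900 - 118 ≡ 52; y = λ·(59 - 52) - 70 ≡ 67. → (52, 67)
double: tangent at (52, 67): λ = (3·52² + 35)/(2·67) ≡ 44/61. 61⁻¹ ≡ 6 (mod 73), so λ ≡ 44·6 ≡ 45.
  x = λ² - 52 - 52 = 2025 - 104 ≡ 23; y = λ·(52 - 23) - 67 ≡ 70. → (23, 70)
add G: (23, 70) + (26, 11). λ = (11 - 70)/(26 - 23) ≡ 14/3 mod 73. 3⁻¹ ≡ 49 (mod 73) since 3·49 = 147 ≡ 1, so λ ≡ 29.
  x = λ² - 23 - 26 = 841 - 49 ≡ 62; y = λ·(23 - 62) - 70 ≡ 40. → (62, 40)

(62, 40)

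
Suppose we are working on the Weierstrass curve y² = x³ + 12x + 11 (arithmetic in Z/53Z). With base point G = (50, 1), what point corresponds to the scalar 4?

(24, 5)

Double-and-add on 4 = (100)₂. Start with G = (50, 1) for the leading 1-bit.
double: tangent at (50, 1): λ = (3·50² + 12)/(2·1) ≡ 39/2. 2⁻¹ ≡ 27 (mod 53) since 2·27 = 54 ≡ 1, so λ ≡ 39·27 ≡ 46.
  x = λ² - 50 - 50 = 2116 - 100 ≡ 2; y = λ·(50 - 2) - 1 ≡ 34. → (2, 34)
double: tangent at (2, 34): λ = (3·2² + 12)/(2·34) ≡ 24/15. 15⁻¹ ≡ 46 (mod 53) since 15·46 = 690 ≡ 1, so λ ≡ 24·46 ≡ 44.
  x = λ² - 2 - 2 = 1936 - 4 ≡ 24; y = λ·(2 - 24) - 34 ≡ 5. → (24, 5)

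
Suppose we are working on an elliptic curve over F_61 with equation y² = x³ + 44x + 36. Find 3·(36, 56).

Write G = (36, 56).
Repeated addition: build up to 3G.
2G: tangent at (36, 56): λ = (3·36² + 44)/(2·56) ≡ 28/51. 51⁻¹ ≡ 6 (mod 61) since 51·6 = 306 ≡ 1, so λ ≡ 28·6 ≡ 46.
  x = λ² - 36 - 36 = 2116 - 72 ≡ 31; y = λ·(36 - 31) - 56 ≡ 52. → (31, 52)
3G: (31, 52) + (36, 56). λ = (56 - 52)/(36 - 31) ≡ 4/5 mod 61. 5⁻¹ ≡ 49 (mod 61), so λ ≡ 13.
  x = λ² - 31 - 36 = 169 - 67 ≡ 41; y = λ·(31 - 41) - 52 ≡ 1. → (41, 1)

(41, 1)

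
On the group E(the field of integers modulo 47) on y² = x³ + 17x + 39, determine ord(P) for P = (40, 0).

2P: (40, 0) + (40, 0): same x and y₁ ≡ -y₂, so the sum is ∞.
2P = ∞, so the order is 2.

2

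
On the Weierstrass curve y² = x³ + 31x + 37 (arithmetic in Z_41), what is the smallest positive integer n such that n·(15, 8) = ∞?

2P: tangent at (15, 8): λ = (3·15² + 31)/(2·8) ≡ 9/16. 16⁻¹ ≡ 18 (mod 41) since 16·18 = 288 ≡ 1, so λ ≡ 9·18 ≡ 39.
  x = λ² - 15 - 15 = 1521 - 30 ≡ 15; y = λ·(15 - 15) - 8 ≡ 33. → (15, 33)
3P: (15, 33) + (15, 8): same x and y₁ ≡ -y₂, so the sum is ∞.
3P = ∞, so the order is 3.

3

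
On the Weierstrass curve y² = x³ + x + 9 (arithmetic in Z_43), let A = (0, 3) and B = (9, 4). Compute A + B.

(0, 3) + (9, 4). λ = (4 - 3)/(9 - 0) ≡ 1/9 mod 43. 9⁻¹ ≡ 24 (mod 43) since 9·24 = 216 ≡ 1, so λ ≡ 24.
  x = λ² - 0 - 9 = 576 - 9 ≡ 8; y = λ·(0 - 8) - 3 ≡ 20. → (8, 20)

(8, 20)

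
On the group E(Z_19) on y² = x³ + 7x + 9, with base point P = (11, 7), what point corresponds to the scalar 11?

(5, 6)

Repeated addition: build up to 11P.
2P: tangent at (11, 7): λ = (3·11² + 7)/(2·7) ≡ 9/14. 14⁻¹ ≡ 15 (mod 19) since 14·15 = 210 ≡ 1, so λ ≡ 9·15 ≡ 2.
  x = λ² - 11 - 11 = 4 - 22 ≡ 1; y = λ·(11 - 1) - 7 ≡ 13. → (1, 13)
3P: (1, 13) + (11, 7). λ = (7 - 13)/(11 - 1) ≡ 13/10 mod 19. 10⁻¹ ≡ 2 (mod 19), so λ ≡ 7.
  x = λ² - 1 - 11 = 49 - 12 ≡ 18; y = λ·(1 - 18) - 13 ≡ 1. → (18, 1)
4P: (18, 1) + (11, 7). λ = (7 - 1)/(11 - 18) ≡ 6/12 mod 19. 12⁻¹ ≡ 8 (mod 19) since 12·8 = 96 ≡ 1, so λ ≡ 10.
  x = λ² - 18 - 11 = 100 - 29 ≡ 14; y = λ·(18 - 14) - 1 ≡ 1. → (14, 1)
5P: (14, 1) + (11, 7). λ = (7 - 1)/(11 - 14) ≡ 6/16 mod 19. 16⁻¹ ≡ 6 (mod 19), so λ ≡ 17.
  x = λ² - 14 - 11 = 289 - 25 ≡ 17; y = λ·(14 - 17) - 1 ≡ 5. → (17, 5)
6P: (17, 5) + (11, 7). λ = (7 - 5)/(11 - 17) ≡ 2/13 mod 19. 13⁻¹ ≡ 3 (mod 19), so λ ≡ 6.
  x = λ² - 17 - 11 = 36 - 28 ≡ 8; y = λ·(17 - 8) - 5 ≡ 11. → (8, 11)
7P: (8, 11) + (11, 7). λ = (7 - 11)/(11 - 8) ≡ 15/3 mod 19. 3⁻¹ ≡ 13 (mod 19), so λ ≡ 5.
  x = λ² - 8 - 11 = 25 - 19 ≡ 6; y = λ·(8 - 6) - 11 ≡ 18. → (6, 18)
8P: (6, 18) + (11, 7). λ = (7 - 18)/(11 - 6) ≡ 8/5 mod 19. 5⁻¹ ≡ 4 (mod 19), so λ ≡ 13.
  x = λ² - 6 - 11 = 169 - 17 ≡ 0; y = λ·(6 - 0) - 18 ≡ 3. → (0, 3)
9P: (0, 3) + (11, 7). λ = (7 - 3)/(11 - 0) ≡ 4/11 mod 19. 11⁻¹ ≡ 7 (mod 19) since 11·7 = 77 ≡ 1, so λ ≡ 9.
  x = λ² - 0 - 11 = 81 - 11 ≡ 13; y = λ·(0 - 13) - 3 ≡ 13. → (13, 13)
10P: (13, 13) + (11, 7). λ = (7 - 13)/(11 - 13) ≡ 13/17 mod 19. 17⁻¹ ≡ 9 (mod 19), so λ ≡ 3.
  x = λ² - 13 - 11 = 9 - 24 ≡ 4; y = λ·(13 - 4) - 13 ≡ 14. → (4, 14)
11P: (4, 14) + (11, 7). λ = (7 - 14)/(11 - 4) ≡ 12/7 mod 19. 7⁻¹ ≡ 11 (mod 19), so λ ≡ 18.
  x = λ² - 4 - 11 = 324 - 15 ≡ 5; y = λ·(4 - 5) - 14 ≡ 6. → (5, 6)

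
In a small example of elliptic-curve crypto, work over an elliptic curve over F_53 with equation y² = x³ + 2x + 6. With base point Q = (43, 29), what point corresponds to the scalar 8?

(16, 0)

Repeated addition: build up to 8Q.
2Q: tangent at (43, 29): λ = (3·43² + 2)/(2·29) ≡ 37/5. 5⁻¹ ≡ 32 (mod 53) since 5·32 = 160 ≡ 1, so λ ≡ 37·32 ≡ 18.
  x = λ² - 43 - 43 = 324 - 86 ≡ 26; y = λ·(43 - 26) - 29 ≡ 12. → (26, 12)
3Q: (26, 12) + (43, 29). λ = (29 - 12)/(43 - 26) ≡ 17/17 mod 53. 17⁻¹ ≡ 25 (mod 53), so λ ≡ 1.
  x = λ² - 26 - 43 = 1 - 69 ≡ 38; y = λ·(26 - 38) - 12 ≡ 29. → (38, 29)
4Q: (38, 29) + (43, 29). λ = (29 - 29)/(43 - 38) ≡ 0/5 mod 53. 5⁻¹ ≡ 32 (mod 53) since 5·32 = 160 ≡ 1, so λ ≡ 0.
  x = λ² - 38 - 43 = 0 - 81 ≡ 25; y = λ·(38 - 25) - 29 ≡ 24. → (25, 24)
5Q: (25, 24) + (43, 29). λ = (29 - 24)/(43 - 25) ≡ 5/18 mod 53. 18⁻¹ ≡ 3 (mod 53) since 18·3 = 54 ≡ 1, so λ ≡ 15.
  x = λ² - 25 - 43 = 225 - 68 ≡ 51; y = λ·(25 - 51) - 24 ≡ 10. → (51, 10)
6Q: (51, 10) + (43, 29). λ = (29 - 10)/(43 - 51) ≡ 19/45 mod 53. 45⁻¹ ≡ 33 (mod 53) since 45·33 = 1485 ≡ 1, so λ ≡ 44.
  x = λ² - 51 - 43 = 1936 - 94 ≡ 40; y = λ·(51 - 40) - 10 ≡ 50. → (40, 50)
7Q: (40, 50) + (43, 29). λ = (29 - 50)/(43 - 40) ≡ 32/3 mod 53. 3⁻¹ ≡ 18 (mod 53) since 3·18 = 54 ≡ 1, so λ ≡ 46.
  x = λ² - 40 - 43 = 2116 - 83 ≡ 19; y = λ·(40 - 19) - 50 ≡ 15. → (19, 15)
8Q: (19, 15) + (43, 29). λ = (29 - 15)/(43 - 19) ≡ 14/24 mod 53. 24⁻¹ ≡ 42 (mod 53), so λ ≡ 5.
  x = λ² - 19 - 43 = 25 - 62 ≡ 16; y = λ·(19 - 16) - 15 ≡ 0. → (16, 0)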